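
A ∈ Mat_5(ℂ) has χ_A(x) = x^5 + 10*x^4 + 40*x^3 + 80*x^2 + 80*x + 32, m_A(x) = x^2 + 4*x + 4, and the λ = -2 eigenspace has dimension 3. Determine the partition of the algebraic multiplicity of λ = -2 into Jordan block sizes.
Block sizes for λ = -2: [2, 2, 1]

Step 1 — from the characteristic polynomial, algebraic multiplicity of λ = -2 is 5. From dim ker(A − (-2)·I) = 3, there are exactly 3 Jordan blocks for λ = -2.
Step 2 — from the minimal polynomial, the factor (x + 2)^2 tells us the largest block for λ = -2 has size 2.
Step 3 — with total size 5, 3 blocks, and largest block 2, the block sizes (in nonincreasing order) are [2, 2, 1].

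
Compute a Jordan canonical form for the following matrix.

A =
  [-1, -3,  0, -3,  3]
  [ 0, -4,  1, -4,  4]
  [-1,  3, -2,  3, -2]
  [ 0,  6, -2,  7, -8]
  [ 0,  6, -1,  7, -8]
J_1(-4) ⊕ J_3(-1) ⊕ J_1(-1)

The characteristic polynomial is
  det(x·I − A) = x^5 + 8*x^4 + 22*x^3 + 28*x^2 + 17*x + 4 = (x + 1)^4*(x + 4)

Eigenvalues and multiplicities (the geometric multiplicity of λ is n − rank(A − λI), which equals the number of Jordan blocks for λ):
  λ = -4: algebraic multiplicity = 1, geometric multiplicity = 1
  λ = -1: algebraic multiplicity = 4, geometric multiplicity = 2

Determining the block sizes for each eigenvalue:
  λ = -4: one block (gm = 1), so the single block has size am = 1 → block sizes [1]
  λ = -1: with am = 4 and gm = 2, the partition is not yet determined (e.g. several partitions of 4 into 2 parts exist). Let N = A − (-1)·I. Computing rank(N^1) = 3, rank(N^2) = 2, rank(N^3) = 1; the number of blocks of size ≥ j is rank(N^{j−1}) − rank(N^j), giving [2, 1, 1]. So we have 1 block(s) of size 3, 1 block(s) of size 1 → block sizes [3, 1]

Assembling the blocks gives a Jordan form
J =
  [-4,  0,  0,  0,  0]
  [ 0, -1,  1,  0,  0]
  [ 0,  0, -1,  1,  0]
  [ 0,  0,  0, -1,  0]
  [ 0,  0,  0,  0, -1]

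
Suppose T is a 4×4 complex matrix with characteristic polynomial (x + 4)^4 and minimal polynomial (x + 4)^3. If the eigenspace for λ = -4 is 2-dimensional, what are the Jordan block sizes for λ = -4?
Block sizes for λ = -4: [3, 1]

Step 1 — from the characteristic polynomial, algebraic multiplicity of λ = -4 is 4. From dim ker(T − (-4)·I) = 2, there are exactly 2 Jordan blocks for λ = -4.
Step 2 — from the minimal polynomial, the factor (x + 4)^3 tells us the largest block for λ = -4 has size 3.
Step 3 — with total size 4, 2 blocks, and largest block 3, the block sizes (in nonincreasing order) are [3, 1].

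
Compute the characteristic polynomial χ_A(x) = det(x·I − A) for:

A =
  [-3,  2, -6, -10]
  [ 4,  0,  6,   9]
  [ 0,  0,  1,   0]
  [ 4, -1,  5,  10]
x^4 - 8*x^3 + 18*x^2 - 16*x + 5

Expanding det(x·I − A) (e.g. by cofactor expansion or by noting that A is similar to its Jordan form J, which has the same characteristic polynomial as A) gives
  χ_A(x) = x^4 - 8*x^3 + 18*x^2 - 16*x + 5
which factors as (x - 5)*(x - 1)^3. The eigenvalues (with algebraic multiplicities) are λ = 1 with multiplicity 3, λ = 5 with multiplicity 1.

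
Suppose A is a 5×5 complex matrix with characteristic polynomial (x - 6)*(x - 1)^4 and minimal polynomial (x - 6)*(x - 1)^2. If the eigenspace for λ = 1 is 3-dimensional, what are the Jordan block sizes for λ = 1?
Block sizes for λ = 1: [2, 1, 1]

Step 1 — from the characteristic polynomial, algebraic multiplicity of λ = 1 is 4. From dim ker(A − (1)·I) = 3, there are exactly 3 Jordan blocks for λ = 1.
Step 2 — from the minimal polynomial, the factor (x − 1)^2 tells us the largest block for λ = 1 has size 2.
Step 3 — with total size 4, 3 blocks, and largest block 2, the block sizes (in nonincreasing order) are [2, 1, 1].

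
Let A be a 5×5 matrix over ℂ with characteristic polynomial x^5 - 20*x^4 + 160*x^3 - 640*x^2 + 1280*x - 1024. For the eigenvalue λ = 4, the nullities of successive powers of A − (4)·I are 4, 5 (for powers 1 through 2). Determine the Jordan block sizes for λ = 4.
Block sizes for λ = 4: [2, 1, 1, 1]

From the dimensions of kernels of powers, the number of Jordan blocks of size at least j is d_j − d_{j−1} where d_j = dim ker(N^j) (with d_0 = 0). Computing the differences gives [4, 1].
The number of blocks of size exactly k is (#blocks of size ≥ k) − (#blocks of size ≥ k + 1), so the partition is: 3 block(s) of size 1, 1 block(s) of size 2.
In nonincreasing order the block sizes are [2, 1, 1, 1].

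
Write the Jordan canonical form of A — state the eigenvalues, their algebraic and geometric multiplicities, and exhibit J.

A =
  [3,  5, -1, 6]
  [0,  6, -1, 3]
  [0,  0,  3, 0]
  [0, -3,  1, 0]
J_3(3) ⊕ J_1(3)

The characteristic polynomial is
  det(x·I − A) = x^4 - 12*x^3 + 54*x^2 - 108*x + 81 = (x - 3)^4

Eigenvalues and multiplicities (the geometric multiplicity of λ is n − rank(A − λI), which equals the number of Jordan blocks for λ):
  λ = 3: algebraic multiplicity = 4, geometric multiplicity = 2

Determining the block sizes for each eigenvalue:
  λ = 3: with am = 4 and gm = 2, the partition is not yet determined (e.g. several partitions of 4 into 2 parts exist). Let N = A − (3)·I. Computing rank(N^1) = 2, rank(N^2) = 1, rank(N^3) = 0; the number of blocks of size ≥ j is rank(N^{j−1}) − rank(N^j), giving [2, 1, 1]. So we have 1 block(s) of size 3, 1 block(s) of size 1 → block sizes [3, 1]

Assembling the blocks gives a Jordan form
J =
  [3, 1, 0, 0]
  [0, 3, 1, 0]
  [0, 0, 3, 0]
  [0, 0, 0, 3]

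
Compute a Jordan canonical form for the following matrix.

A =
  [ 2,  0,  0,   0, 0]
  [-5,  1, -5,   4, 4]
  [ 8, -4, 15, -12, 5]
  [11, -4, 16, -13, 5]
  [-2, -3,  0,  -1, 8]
J_1(-1) ⊕ J_1(2) ⊕ J_3(4)

The characteristic polynomial is
  det(x·I − A) = x^5 - 13*x^4 + 58*x^3 - 88*x^2 - 32*x + 128 = (x - 4)^3*(x - 2)*(x + 1)

Eigenvalues and multiplicities (the geometric multiplicity of λ is n − rank(A − λI), which equals the number of Jordan blocks for λ):
  λ = -1: algebraic multiplicity = 1, geometric multiplicity = 1
  λ = 2: algebraic multiplicity = 1, geometric multiplicity = 1
  λ = 4: algebraic multiplicity = 3, geometric multiplicity = 1

Determining the block sizes for each eigenvalue:
  λ = -1: one block (gm = 1), so the single block has size am = 1 → block sizes [1]
  λ = 2: one block (gm = 1), so the single block has size am = 1 → block sizes [1]
  λ = 4: one block (gm = 1), so the single block has size am = 3 → block sizes [3]

Assembling the blocks gives a Jordan form
J =
  [-1, 0, 0, 0, 0]
  [ 0, 2, 0, 0, 0]
  [ 0, 0, 4, 1, 0]
  [ 0, 0, 0, 4, 1]
  [ 0, 0, 0, 0, 4]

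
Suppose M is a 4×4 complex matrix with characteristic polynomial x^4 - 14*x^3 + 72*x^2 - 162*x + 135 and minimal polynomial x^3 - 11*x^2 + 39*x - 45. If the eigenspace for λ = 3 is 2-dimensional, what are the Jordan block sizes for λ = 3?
Block sizes for λ = 3: [2, 1]

Step 1 — from the characteristic polynomial, algebraic multiplicity of λ = 3 is 3. From dim ker(M − (3)·I) = 2, there are exactly 2 Jordan blocks for λ = 3.
Step 2 — from the minimal polynomial, the factor (x − 3)^2 tells us the largest block for λ = 3 has size 2.
Step 3 — with total size 3, 2 blocks, and largest block 2, the block sizes (in nonincreasing order) are [2, 1].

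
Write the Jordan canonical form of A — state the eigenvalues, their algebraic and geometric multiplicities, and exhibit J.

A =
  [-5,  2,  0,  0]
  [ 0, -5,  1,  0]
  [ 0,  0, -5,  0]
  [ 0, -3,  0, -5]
J_3(-5) ⊕ J_1(-5)

The characteristic polynomial is
  det(x·I − A) = x^4 + 20*x^3 + 150*x^2 + 500*x + 625 = (x + 5)^4

Eigenvalues and multiplicities (the geometric multiplicity of λ is n − rank(A − λI), which equals the number of Jordan blocks for λ):
  λ = -5: algebraic multiplicity = 4, geometric multiplicity = 2

Determining the block sizes for each eigenvalue:
  λ = -5: with am = 4 and gm = 2, the partition is not yet determined (e.g. several partitions of 4 into 2 parts exist). Let N = A − (-5)·I. Computing rank(N^1) = 2, rank(N^2) = 1, rank(N^3) = 0; the number of blocks of size ≥ j is rank(N^{j−1}) − rank(N^j), giving [2, 1, 1]. So we have 1 block(s) of size 3, 1 block(s) of size 1 → block sizes [3, 1]

Assembling the blocks gives a Jordan form
J =
  [-5,  1,  0,  0]
  [ 0, -5,  1,  0]
  [ 0,  0, -5,  0]
  [ 0,  0,  0, -5]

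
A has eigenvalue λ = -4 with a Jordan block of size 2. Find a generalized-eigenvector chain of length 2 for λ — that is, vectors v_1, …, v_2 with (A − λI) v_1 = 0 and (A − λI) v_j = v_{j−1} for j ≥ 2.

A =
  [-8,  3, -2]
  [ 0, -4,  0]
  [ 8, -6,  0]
A Jordan chain for λ = -4 of length 2:
v_1 = (-4, 0, 8)ᵀ
v_2 = (1, 0, 0)ᵀ

Let N = A − (-4)·I. We want v_2 with N^2 v_2 = 0 but N^1 v_2 ≠ 0; then v_{j-1} := N · v_j for j = 2, …, 2.

Pick v_2 = (1, 0, 0)ᵀ.
Then v_1 = N · v_2 = (-4, 0, 8)ᵀ.

Sanity check: (A − (-4)·I) v_1 = (0, 0, 0)ᵀ = 0. ✓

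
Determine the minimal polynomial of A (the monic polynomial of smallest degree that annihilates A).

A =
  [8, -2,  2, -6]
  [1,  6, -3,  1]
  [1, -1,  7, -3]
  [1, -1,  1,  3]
x^3 - 18*x^2 + 108*x - 216

The characteristic polynomial is χ_A(x) = (x - 6)^4, so the eigenvalues are known. The minimal polynomial is
  m_A(x) = Π_λ (x − λ)^{k_λ}
where k_λ is the size of the *largest* Jordan block for λ (equivalently, the smallest k with (A − λI)^k v = 0 for every generalised eigenvector v of λ).

  λ = 6: largest Jordan block has size 3, contributing (x − 6)^3

So m_A(x) = (x - 6)^3 = x^3 - 18*x^2 + 108*x - 216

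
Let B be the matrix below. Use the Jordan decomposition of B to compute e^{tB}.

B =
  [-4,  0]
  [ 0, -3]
e^{tB} =
  [exp(-4*t), 0]
  [0, exp(-3*t)]

Strategy: write B = P · J · P⁻¹ where J is a Jordan canonical form, so e^{tB} = P · e^{tJ} · P⁻¹, and e^{tJ} can be computed block-by-block.

B has Jordan form
J =
  [-4,  0]
  [ 0, -3]
(up to reordering of blocks).

Per-block formulas:
  For a 1×1 block at λ = -4: exp(t · [-4]) = [e^(-4t)].
  For a 1×1 block at λ = -3: exp(t · [-3]) = [e^(-3t)].

After assembling e^{tJ} and conjugating by P, we get:

e^{tB} =
  [exp(-4*t), 0]
  [0, exp(-3*t)]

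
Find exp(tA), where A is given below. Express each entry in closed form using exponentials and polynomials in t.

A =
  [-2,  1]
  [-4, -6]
e^{tA} =
  [2*t*exp(-4*t) + exp(-4*t), t*exp(-4*t)]
  [-4*t*exp(-4*t), -2*t*exp(-4*t) + exp(-4*t)]

Strategy: write A = P · J · P⁻¹ where J is a Jordan canonical form, so e^{tA} = P · e^{tJ} · P⁻¹, and e^{tJ} can be computed block-by-block.

A has Jordan form
J =
  [-4,  1]
  [ 0, -4]
(up to reordering of blocks).

Per-block formulas:
  For a 2×2 Jordan block J_2(-4): exp(t · J_2(-4)) = e^(-4t)·(I + t·N), where N is the 2×2 nilpotent shift.

After assembling e^{tJ} and conjugating by P, we get:

e^{tA} =
  [2*t*exp(-4*t) + exp(-4*t), t*exp(-4*t)]
  [-4*t*exp(-4*t), -2*t*exp(-4*t) + exp(-4*t)]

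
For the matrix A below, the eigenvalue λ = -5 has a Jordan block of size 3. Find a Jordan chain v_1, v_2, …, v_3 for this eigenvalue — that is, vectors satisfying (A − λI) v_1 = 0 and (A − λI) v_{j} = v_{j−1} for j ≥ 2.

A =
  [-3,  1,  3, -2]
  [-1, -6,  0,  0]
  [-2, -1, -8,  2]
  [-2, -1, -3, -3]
A Jordan chain for λ = -5 of length 3:
v_1 = (1, -1, -1, -1)ᵀ
v_2 = (2, -1, -2, -2)ᵀ
v_3 = (1, 0, 0, 0)ᵀ

Let N = A − (-5)·I. We want v_3 with N^3 v_3 = 0 but N^2 v_3 ≠ 0; then v_{j-1} := N · v_j for j = 3, …, 2.

Pick v_3 = (1, 0, 0, 0)ᵀ.
Then v_2 = N · v_3 = (2, -1, -2, -2)ᵀ.
Then v_1 = N · v_2 = (1, -1, -1, -1)ᵀ.

Sanity check: (A − (-5)·I) v_1 = (0, 0, 0, 0)ᵀ = 0. ✓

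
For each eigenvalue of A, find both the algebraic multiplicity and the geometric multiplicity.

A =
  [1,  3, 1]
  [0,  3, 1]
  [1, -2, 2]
λ = 2: alg = 3, geom = 1

Step 1 — factor the characteristic polynomial to read off the algebraic multiplicities:
  χ_A(x) = (x - 2)^3

Step 2 — compute geometric multiplicities via the rank-nullity identity g(λ) = n − rank(A − λI):
  rank(A − (2)·I) = 2, so dim ker(A − (2)·I) = n − 2 = 1

Summary:
  λ = 2: algebraic multiplicity = 3, geometric multiplicity = 1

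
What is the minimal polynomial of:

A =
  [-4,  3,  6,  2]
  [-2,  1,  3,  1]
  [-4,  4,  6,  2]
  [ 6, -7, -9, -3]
x^3

The characteristic polynomial is χ_A(x) = x^4, so the eigenvalues are known. The minimal polynomial is
  m_A(x) = Π_λ (x − λ)^{k_λ}
where k_λ is the size of the *largest* Jordan block for λ (equivalently, the smallest k with (A − λI)^k v = 0 for every generalised eigenvector v of λ).

  λ = 0: largest Jordan block has size 3, contributing (x − 0)^3

So m_A(x) = x^3 = x^3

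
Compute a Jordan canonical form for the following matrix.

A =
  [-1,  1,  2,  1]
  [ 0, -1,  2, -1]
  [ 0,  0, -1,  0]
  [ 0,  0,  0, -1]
J_3(-1) ⊕ J_1(-1)

The characteristic polynomial is
  det(x·I − A) = x^4 + 4*x^3 + 6*x^2 + 4*x + 1 = (x + 1)^4

Eigenvalues and multiplicities (the geometric multiplicity of λ is n − rank(A − λI), which equals the number of Jordan blocks for λ):
  λ = -1: algebraic multiplicity = 4, geometric multiplicity = 2

Determining the block sizes for each eigenvalue:
  λ = -1: with am = 4 and gm = 2, the partition is not yet determined (e.g. several partitions of 4 into 2 parts exist). Let N = A − (-1)·I. Computing rank(N^1) = 2, rank(N^2) = 1, rank(N^3) = 0; the number of blocks of size ≥ j is rank(N^{j−1}) − rank(N^j), giving [2, 1, 1]. So we have 1 block(s) of size 3, 1 block(s) of size 1 → block sizes [3, 1]

Assembling the blocks gives a Jordan form
J =
  [-1,  1,  0,  0]
  [ 0, -1,  1,  0]
  [ 0,  0, -1,  0]
  [ 0,  0,  0, -1]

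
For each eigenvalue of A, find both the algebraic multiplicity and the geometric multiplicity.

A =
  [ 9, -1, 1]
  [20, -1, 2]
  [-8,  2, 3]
λ = 3: alg = 2, geom = 1; λ = 5: alg = 1, geom = 1

Step 1 — factor the characteristic polynomial to read off the algebraic multiplicities:
  χ_A(x) = (x - 5)*(x - 3)^2

Step 2 — compute geometric multiplicities via the rank-nullity identity g(λ) = n − rank(A − λI):
  rank(A − (3)·I) = 2, so dim ker(A − (3)·I) = n − 2 = 1
  rank(A − (5)·I) = 2, so dim ker(A − (5)·I) = n − 2 = 1

Summary:
  λ = 3: algebraic multiplicity = 2, geometric multiplicity = 1
  λ = 5: algebraic multiplicity = 1, geometric multiplicity = 1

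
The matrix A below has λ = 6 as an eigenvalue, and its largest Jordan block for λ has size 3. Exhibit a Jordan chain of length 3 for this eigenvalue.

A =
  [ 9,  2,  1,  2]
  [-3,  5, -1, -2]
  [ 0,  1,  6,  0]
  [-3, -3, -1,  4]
A Jordan chain for λ = 6 of length 3:
v_1 = (-3, 0, -3, 6)ᵀ
v_2 = (3, -3, 0, -3)ᵀ
v_3 = (1, 0, 0, 0)ᵀ

Let N = A − (6)·I. We want v_3 with N^3 v_3 = 0 but N^2 v_3 ≠ 0; then v_{j-1} := N · v_j for j = 3, …, 2.

Pick v_3 = (1, 0, 0, 0)ᵀ.
Then v_2 = N · v_3 = (3, -3, 0, -3)ᵀ.
Then v_1 = N · v_2 = (-3, 0, -3, 6)ᵀ.

Sanity check: (A − (6)·I) v_1 = (0, 0, 0, 0)ᵀ = 0. ✓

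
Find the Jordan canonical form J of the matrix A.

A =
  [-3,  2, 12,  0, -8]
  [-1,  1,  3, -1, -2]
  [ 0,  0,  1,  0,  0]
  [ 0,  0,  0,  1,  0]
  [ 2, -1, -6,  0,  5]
J_3(1) ⊕ J_1(1) ⊕ J_1(1)

The characteristic polynomial is
  det(x·I − A) = x^5 - 5*x^4 + 10*x^3 - 10*x^2 + 5*x - 1 = (x - 1)^5

Eigenvalues and multiplicities (the geometric multiplicity of λ is n − rank(A − λI), which equals the number of Jordan blocks for λ):
  λ = 1: algebraic multiplicity = 5, geometric multiplicity = 3

Determining the block sizes for each eigenvalue:
  λ = 1: with am = 5 and gm = 3, the partition is not yet determined (e.g. several partitions of 5 into 3 parts exist). Let N = A − (1)·I. Computing rank(N^1) = 2, rank(N^2) = 1, rank(N^3) = 0; the number of blocks of size ≥ j is rank(N^{j−1}) − rank(N^j), giving [3, 1, 1]. So we have 1 block(s) of size 3, 2 block(s) of size 1 → block sizes [3, 1, 1]

Assembling the blocks gives a Jordan form
J =
  [1, 1, 0, 0, 0]
  [0, 1, 1, 0, 0]
  [0, 0, 1, 0, 0]
  [0, 0, 0, 1, 0]
  [0, 0, 0, 0, 1]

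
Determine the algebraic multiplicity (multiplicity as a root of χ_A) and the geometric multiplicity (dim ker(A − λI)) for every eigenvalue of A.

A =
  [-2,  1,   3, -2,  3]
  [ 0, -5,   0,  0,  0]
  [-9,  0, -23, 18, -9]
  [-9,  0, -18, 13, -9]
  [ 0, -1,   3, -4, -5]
λ = -5: alg = 4, geom = 3; λ = -2: alg = 1, geom = 1

Step 1 — factor the characteristic polynomial to read off the algebraic multiplicities:
  χ_A(x) = (x + 2)*(x + 5)^4

Step 2 — compute geometric multiplicities via the rank-nullity identity g(λ) = n − rank(A − λI):
  rank(A − (-5)·I) = 2, so dim ker(A − (-5)·I) = n − 2 = 3
  rank(A − (-2)·I) = 4, so dim ker(A − (-2)·I) = n − 4 = 1

Summary:
  λ = -5: algebraic multiplicity = 4, geometric multiplicity = 3
  λ = -2: algebraic multiplicity = 1, geometric multiplicity = 1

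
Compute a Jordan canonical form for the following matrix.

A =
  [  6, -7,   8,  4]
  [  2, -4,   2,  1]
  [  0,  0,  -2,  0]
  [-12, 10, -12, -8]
J_3(-2) ⊕ J_1(-2)

The characteristic polynomial is
  det(x·I − A) = x^4 + 8*x^3 + 24*x^2 + 32*x + 16 = (x + 2)^4

Eigenvalues and multiplicities (the geometric multiplicity of λ is n − rank(A − λI), which equals the number of Jordan blocks for λ):
  λ = -2: algebraic multiplicity = 4, geometric multiplicity = 2

Determining the block sizes for each eigenvalue:
  λ = -2: with am = 4 and gm = 2, the partition is not yet determined (e.g. several partitions of 4 into 2 parts exist). Let N = A − (-2)·I. Computing rank(N^1) = 2, rank(N^2) = 1, rank(N^3) = 0; the number of blocks of size ≥ j is rank(N^{j−1}) − rank(N^j), giving [2, 1, 1]. So we have 1 block(s) of size 3, 1 block(s) of size 1 → block sizes [3, 1]

Assembling the blocks gives a Jordan form
J =
  [-2,  1,  0,  0]
  [ 0, -2,  1,  0]
  [ 0,  0, -2,  0]
  [ 0,  0,  0, -2]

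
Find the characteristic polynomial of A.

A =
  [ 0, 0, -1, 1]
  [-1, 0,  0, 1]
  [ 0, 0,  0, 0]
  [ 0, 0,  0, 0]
x^4

Expanding det(x·I − A) (e.g. by cofactor expansion or by noting that A is similar to its Jordan form J, which has the same characteristic polynomial as A) gives
  χ_A(x) = x^4
which factors as x^4. The eigenvalues (with algebraic multiplicities) are λ = 0 with multiplicity 4.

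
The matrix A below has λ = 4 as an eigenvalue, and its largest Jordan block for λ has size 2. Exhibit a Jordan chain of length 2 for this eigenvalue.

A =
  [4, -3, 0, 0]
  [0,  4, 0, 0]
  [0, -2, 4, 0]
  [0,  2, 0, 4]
A Jordan chain for λ = 4 of length 2:
v_1 = (-3, 0, -2, 2)ᵀ
v_2 = (0, 1, 0, 0)ᵀ

Let N = A − (4)·I. We want v_2 with N^2 v_2 = 0 but N^1 v_2 ≠ 0; then v_{j-1} := N · v_j for j = 2, …, 2.

Pick v_2 = (0, 1, 0, 0)ᵀ.
Then v_1 = N · v_2 = (-3, 0, -2, 2)ᵀ.

Sanity check: (A − (4)·I) v_1 = (0, 0, 0, 0)ᵀ = 0. ✓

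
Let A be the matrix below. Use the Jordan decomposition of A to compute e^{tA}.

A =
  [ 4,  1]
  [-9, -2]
e^{tA} =
  [3*t*exp(t) + exp(t), t*exp(t)]
  [-9*t*exp(t), -3*t*exp(t) + exp(t)]

Strategy: write A = P · J · P⁻¹ where J is a Jordan canonical form, so e^{tA} = P · e^{tJ} · P⁻¹, and e^{tJ} can be computed block-by-block.

A has Jordan form
J =
  [1, 1]
  [0, 1]
(up to reordering of blocks).

Per-block formulas:
  For a 2×2 Jordan block J_2(1): exp(t · J_2(1)) = e^(1t)·(I + t·N), where N is the 2×2 nilpotent shift.

After assembling e^{tJ} and conjugating by P, we get:

e^{tA} =
  [3*t*exp(t) + exp(t), t*exp(t)]
  [-9*t*exp(t), -3*t*exp(t) + exp(t)]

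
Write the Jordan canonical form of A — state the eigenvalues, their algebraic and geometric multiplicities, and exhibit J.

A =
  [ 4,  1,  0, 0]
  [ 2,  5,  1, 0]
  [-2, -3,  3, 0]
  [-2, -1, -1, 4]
J_3(4) ⊕ J_1(4)

The characteristic polynomial is
  det(x·I − A) = x^4 - 16*x^3 + 96*x^2 - 256*x + 256 = (x - 4)^4

Eigenvalues and multiplicities (the geometric multiplicity of λ is n − rank(A − λI), which equals the number of Jordan blocks for λ):
  λ = 4: algebraic multiplicity = 4, geometric multiplicity = 2

Determining the block sizes for each eigenvalue:
  λ = 4: with am = 4 and gm = 2, the partition is not yet determined (e.g. several partitions of 4 into 2 parts exist). Let N = A − (4)·I. Computing rank(N^1) = 2, rank(N^2) = 1, rank(N^3) = 0; the number of blocks of size ≥ j is rank(N^{j−1}) − rank(N^j), giving [2, 1, 1]. So we have 1 block(s) of size 3, 1 block(s) of size 1 → block sizes [3, 1]

Assembling the blocks gives a Jordan form
J =
  [4, 1, 0, 0]
  [0, 4, 1, 0]
  [0, 0, 4, 0]
  [0, 0, 0, 4]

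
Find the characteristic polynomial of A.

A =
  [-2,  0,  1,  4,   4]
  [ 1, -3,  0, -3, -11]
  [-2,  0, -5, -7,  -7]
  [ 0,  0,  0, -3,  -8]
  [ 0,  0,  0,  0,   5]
x^5 + 8*x^4 - 2*x^3 - 180*x^2 - 567*x - 540

Expanding det(x·I − A) (e.g. by cofactor expansion or by noting that A is similar to its Jordan form J, which has the same characteristic polynomial as A) gives
  χ_A(x) = x^5 + 8*x^4 - 2*x^3 - 180*x^2 - 567*x - 540
which factors as (x - 5)*(x + 3)^3*(x + 4). The eigenvalues (with algebraic multiplicities) are λ = -4 with multiplicity 1, λ = -3 with multiplicity 3, λ = 5 with multiplicity 1.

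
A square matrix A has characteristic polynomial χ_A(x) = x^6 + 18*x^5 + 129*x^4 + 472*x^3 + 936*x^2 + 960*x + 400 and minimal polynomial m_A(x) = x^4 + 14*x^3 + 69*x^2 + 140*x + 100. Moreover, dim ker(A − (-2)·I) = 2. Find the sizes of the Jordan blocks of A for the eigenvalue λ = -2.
Block sizes for λ = -2: [2, 2]

Step 1 — from the characteristic polynomial, algebraic multiplicity of λ = -2 is 4. From dim ker(A − (-2)·I) = 2, there are exactly 2 Jordan blocks for λ = -2.
Step 2 — from the minimal polynomial, the factor (x + 2)^2 tells us the largest block for λ = -2 has size 2.
Step 3 — with total size 4, 2 blocks, and largest block 2, the block sizes (in nonincreasing order) are [2, 2].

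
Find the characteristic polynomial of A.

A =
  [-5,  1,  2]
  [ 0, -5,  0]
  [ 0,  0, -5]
x^3 + 15*x^2 + 75*x + 125

Expanding det(x·I − A) (e.g. by cofactor expansion or by noting that A is similar to its Jordan form J, which has the same characteristic polynomial as A) gives
  χ_A(x) = x^3 + 15*x^2 + 75*x + 125
which factors as (x + 5)^3. The eigenvalues (with algebraic multiplicities) are λ = -5 with multiplicity 3.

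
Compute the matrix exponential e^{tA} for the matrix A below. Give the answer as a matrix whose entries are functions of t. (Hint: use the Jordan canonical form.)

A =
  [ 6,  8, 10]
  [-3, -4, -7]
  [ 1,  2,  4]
e^{tA} =
  [t^2*exp(2*t) + 4*t*exp(2*t) + exp(2*t), 2*t^2*exp(2*t) + 8*t*exp(2*t), 2*t^2*exp(2*t) + 10*t*exp(2*t)]
  [-t^2*exp(2*t)/2 - 3*t*exp(2*t), -t^2*exp(2*t) - 6*t*exp(2*t) + exp(2*t), -t^2*exp(2*t) - 7*t*exp(2*t)]
  [t*exp(2*t), 2*t*exp(2*t), 2*t*exp(2*t) + exp(2*t)]

Strategy: write A = P · J · P⁻¹ where J is a Jordan canonical form, so e^{tA} = P · e^{tJ} · P⁻¹, and e^{tJ} can be computed block-by-block.

A has Jordan form
J =
  [2, 1, 0]
  [0, 2, 1]
  [0, 0, 2]
(up to reordering of blocks).

Per-block formulas:
  For a 3×3 Jordan block J_3(2): exp(t · J_3(2)) = e^(2t)·(I + t·N + (t^2/2)·N^2), where N is the 3×3 nilpotent shift.

After assembling e^{tJ} and conjugating by P, we get:

e^{tA} =
  [t^2*exp(2*t) + 4*t*exp(2*t) + exp(2*t), 2*t^2*exp(2*t) + 8*t*exp(2*t), 2*t^2*exp(2*t) + 10*t*exp(2*t)]
  [-t^2*exp(2*t)/2 - 3*t*exp(2*t), -t^2*exp(2*t) - 6*t*exp(2*t) + exp(2*t), -t^2*exp(2*t) - 7*t*exp(2*t)]
  [t*exp(2*t), 2*t*exp(2*t), 2*t*exp(2*t) + exp(2*t)]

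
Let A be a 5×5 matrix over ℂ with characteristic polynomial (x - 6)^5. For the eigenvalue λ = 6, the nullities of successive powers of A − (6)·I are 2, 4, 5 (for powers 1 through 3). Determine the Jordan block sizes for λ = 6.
Block sizes for λ = 6: [3, 2]

From the dimensions of kernels of powers, the number of Jordan blocks of size at least j is d_j − d_{j−1} where d_j = dim ker(N^j) (with d_0 = 0). Computing the differences gives [2, 2, 1].
The number of blocks of size exactly k is (#blocks of size ≥ k) − (#blocks of size ≥ k + 1), so the partition is: 1 block(s) of size 2, 1 block(s) of size 3.
In nonincreasing order the block sizes are [3, 2].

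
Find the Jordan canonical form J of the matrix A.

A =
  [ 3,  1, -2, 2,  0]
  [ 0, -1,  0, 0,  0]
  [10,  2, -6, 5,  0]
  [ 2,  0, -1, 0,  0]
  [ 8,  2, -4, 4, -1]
J_2(-1) ⊕ J_2(-1) ⊕ J_1(-1)

The characteristic polynomial is
  det(x·I − A) = x^5 + 5*x^4 + 10*x^3 + 10*x^2 + 5*x + 1 = (x + 1)^5

Eigenvalues and multiplicities (the geometric multiplicity of λ is n − rank(A − λI), which equals the number of Jordan blocks for λ):
  λ = -1: algebraic multiplicity = 5, geometric multiplicity = 3

Determining the block sizes for each eigenvalue:
  λ = -1: with am = 5 and gm = 3, the partition is not yet determined (e.g. several partitions of 5 into 3 parts exist). Let N = A − (-1)·I. Computing rank(N^1) = 2, rank(N^2) = 0; the number of blocks of size ≥ j is rank(N^{j−1}) − rank(N^j), giving [3, 2]. So we have 2 block(s) of size 2, 1 block(s) of size 1 → block sizes [2, 2, 1]

Assembling the blocks gives a Jordan form
J =
  [-1,  1,  0,  0,  0]
  [ 0, -1,  0,  0,  0]
  [ 0,  0, -1,  1,  0]
  [ 0,  0,  0, -1,  0]
  [ 0,  0,  0,  0, -1]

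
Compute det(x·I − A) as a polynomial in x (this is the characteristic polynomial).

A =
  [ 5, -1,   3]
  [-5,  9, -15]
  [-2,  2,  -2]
x^3 - 12*x^2 + 48*x - 64

Expanding det(x·I − A) (e.g. by cofactor expansion or by noting that A is similar to its Jordan form J, which has the same characteristic polynomial as A) gives
  χ_A(x) = x^3 - 12*x^2 + 48*x - 64
which factors as (x - 4)^3. The eigenvalues (with algebraic multiplicities) are λ = 4 with multiplicity 3.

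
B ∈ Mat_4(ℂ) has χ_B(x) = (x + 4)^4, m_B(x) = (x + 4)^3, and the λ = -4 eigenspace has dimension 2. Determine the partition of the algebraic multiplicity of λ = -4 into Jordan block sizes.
Block sizes for λ = -4: [3, 1]

Step 1 — from the characteristic polynomial, algebraic multiplicity of λ = -4 is 4. From dim ker(B − (-4)·I) = 2, there are exactly 2 Jordan blocks for λ = -4.
Step 2 — from the minimal polynomial, the factor (x + 4)^3 tells us the largest block for λ = -4 has size 3.
Step 3 — with total size 4, 2 blocks, and largest block 3, the block sizes (in nonincreasing order) are [3, 1].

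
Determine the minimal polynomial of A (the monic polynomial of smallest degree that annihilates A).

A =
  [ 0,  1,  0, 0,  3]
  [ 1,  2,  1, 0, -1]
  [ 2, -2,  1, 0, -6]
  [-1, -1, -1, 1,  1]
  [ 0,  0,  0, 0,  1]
x^3 - 3*x^2 + 3*x - 1

The characteristic polynomial is χ_A(x) = (x - 1)^5, so the eigenvalues are known. The minimal polynomial is
  m_A(x) = Π_λ (x − λ)^{k_λ}
where k_λ is the size of the *largest* Jordan block for λ (equivalently, the smallest k with (A − λI)^k v = 0 for every generalised eigenvector v of λ).

  λ = 1: largest Jordan block has size 3, contributing (x − 1)^3

So m_A(x) = (x - 1)^3 = x^3 - 3*x^2 + 3*x - 1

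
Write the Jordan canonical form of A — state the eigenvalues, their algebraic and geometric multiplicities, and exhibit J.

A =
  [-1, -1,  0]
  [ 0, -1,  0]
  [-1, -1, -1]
J_3(-1)

The characteristic polynomial is
  det(x·I − A) = x^3 + 3*x^2 + 3*x + 1 = (x + 1)^3

Eigenvalues and multiplicities (the geometric multiplicity of λ is n − rank(A − λI), which equals the number of Jordan blocks for λ):
  λ = -1: algebraic multiplicity = 3, geometric multiplicity = 1

Determining the block sizes for each eigenvalue:
  λ = -1: one block (gm = 1), so the single block has size am = 3 → block sizes [3]

Assembling the blocks gives a Jordan form
J =
  [-1,  1,  0]
  [ 0, -1,  1]
  [ 0,  0, -1]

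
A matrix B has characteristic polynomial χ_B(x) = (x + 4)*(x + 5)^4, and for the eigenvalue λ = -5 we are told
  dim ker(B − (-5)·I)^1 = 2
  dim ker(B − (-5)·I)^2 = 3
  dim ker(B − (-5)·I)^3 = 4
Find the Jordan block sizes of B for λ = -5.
Block sizes for λ = -5: [3, 1]

From the dimensions of kernels of powers, the number of Jordan blocks of size at least j is d_j − d_{j−1} where d_j = dim ker(N^j) (with d_0 = 0). Computing the differences gives [2, 1, 1].
The number of blocks of size exactly k is (#blocks of size ≥ k) − (#blocks of size ≥ k + 1), so the partition is: 1 block(s) of size 1, 1 block(s) of size 3.
In nonincreasing order the block sizes are [3, 1].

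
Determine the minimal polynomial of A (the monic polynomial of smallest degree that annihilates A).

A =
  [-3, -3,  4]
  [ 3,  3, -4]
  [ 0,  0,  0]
x^2

The characteristic polynomial is χ_A(x) = x^3, so the eigenvalues are known. The minimal polynomial is
  m_A(x) = Π_λ (x − λ)^{k_λ}
where k_λ is the size of the *largest* Jordan block for λ (equivalently, the smallest k with (A − λI)^k v = 0 for every generalised eigenvector v of λ).

  λ = 0: largest Jordan block has size 2, contributing (x − 0)^2

So m_A(x) = x^2 = x^2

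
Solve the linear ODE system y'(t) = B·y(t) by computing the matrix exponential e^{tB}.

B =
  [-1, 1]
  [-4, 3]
e^{tB} =
  [-2*t*exp(t) + exp(t), t*exp(t)]
  [-4*t*exp(t), 2*t*exp(t) + exp(t)]

Strategy: write B = P · J · P⁻¹ where J is a Jordan canonical form, so e^{tB} = P · e^{tJ} · P⁻¹, and e^{tJ} can be computed block-by-block.

B has Jordan form
J =
  [1, 1]
  [0, 1]
(up to reordering of blocks).

Per-block formulas:
  For a 2×2 Jordan block J_2(1): exp(t · J_2(1)) = e^(1t)·(I + t·N), where N is the 2×2 nilpotent shift.

After assembling e^{tJ} and conjugating by P, we get:

e^{tB} =
  [-2*t*exp(t) + exp(t), t*exp(t)]
  [-4*t*exp(t), 2*t*exp(t) + exp(t)]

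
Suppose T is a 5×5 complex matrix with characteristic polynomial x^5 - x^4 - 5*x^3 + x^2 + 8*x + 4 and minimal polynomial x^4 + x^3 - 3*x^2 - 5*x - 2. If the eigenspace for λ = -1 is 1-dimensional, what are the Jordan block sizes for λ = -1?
Block sizes for λ = -1: [3]

Step 1 — from the characteristic polynomial, algebraic multiplicity of λ = -1 is 3. From dim ker(T − (-1)·I) = 1, there are exactly 1 Jordan blocks for λ = -1.
Step 2 — from the minimal polynomial, the factor (x + 1)^3 tells us the largest block for λ = -1 has size 3.
Step 3 — with total size 3, 1 blocks, and largest block 3, the block sizes (in nonincreasing order) are [3].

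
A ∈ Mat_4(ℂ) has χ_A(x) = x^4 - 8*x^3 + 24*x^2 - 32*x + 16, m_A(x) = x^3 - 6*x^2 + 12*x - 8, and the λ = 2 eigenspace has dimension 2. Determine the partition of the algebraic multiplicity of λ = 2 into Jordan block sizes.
Block sizes for λ = 2: [3, 1]

Step 1 — from the characteristic polynomial, algebraic multiplicity of λ = 2 is 4. From dim ker(A − (2)·I) = 2, there are exactly 2 Jordan blocks for λ = 2.
Step 2 — from the minimal polynomial, the factor (x − 2)^3 tells us the largest block for λ = 2 has size 3.
Step 3 — with total size 4, 2 blocks, and largest block 3, the block sizes (in nonincreasing order) are [3, 1].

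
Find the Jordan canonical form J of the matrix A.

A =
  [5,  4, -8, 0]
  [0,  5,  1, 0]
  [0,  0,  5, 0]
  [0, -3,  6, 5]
J_3(5) ⊕ J_1(5)

The characteristic polynomial is
  det(x·I − A) = x^4 - 20*x^3 + 150*x^2 - 500*x + 625 = (x - 5)^4

Eigenvalues and multiplicities (the geometric multiplicity of λ is n − rank(A − λI), which equals the number of Jordan blocks for λ):
  λ = 5: algebraic multiplicity = 4, geometric multiplicity = 2

Determining the block sizes for each eigenvalue:
  λ = 5: with am = 4 and gm = 2, the partition is not yet determined (e.g. several partitions of 4 into 2 parts exist). Let N = A − (5)·I. Computing rank(N^1) = 2, rank(N^2) = 1, rank(N^3) = 0; the number of blocks of size ≥ j is rank(N^{j−1}) − rank(N^j), giving [2, 1, 1]. So we have 1 block(s) of size 3, 1 block(s) of size 1 → block sizes [3, 1]

Assembling the blocks gives a Jordan form
J =
  [5, 1, 0, 0]
  [0, 5, 1, 0]
  [0, 0, 5, 0]
  [0, 0, 0, 5]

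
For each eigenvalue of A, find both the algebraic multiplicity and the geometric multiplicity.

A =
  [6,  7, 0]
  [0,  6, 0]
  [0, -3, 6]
λ = 6: alg = 3, geom = 2

Step 1 — factor the characteristic polynomial to read off the algebraic multiplicities:
  χ_A(x) = (x - 6)^3

Step 2 — compute geometric multiplicities via the rank-nullity identity g(λ) = n − rank(A − λI):
  rank(A − (6)·I) = 1, so dim ker(A − (6)·I) = n − 1 = 2

Summary:
  λ = 6: algebraic multiplicity = 3, geometric multiplicity = 2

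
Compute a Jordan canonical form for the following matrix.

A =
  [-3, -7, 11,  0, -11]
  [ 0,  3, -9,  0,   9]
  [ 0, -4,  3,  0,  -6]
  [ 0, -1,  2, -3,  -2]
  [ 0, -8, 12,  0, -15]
J_3(-3) ⊕ J_1(-3) ⊕ J_1(-3)

The characteristic polynomial is
  det(x·I − A) = x^5 + 15*x^4 + 90*x^3 + 270*x^2 + 405*x + 243 = (x + 3)^5

Eigenvalues and multiplicities (the geometric multiplicity of λ is n − rank(A − λI), which equals the number of Jordan blocks for λ):
  λ = -3: algebraic multiplicity = 5, geometric multiplicity = 3

Determining the block sizes for each eigenvalue:
  λ = -3: with am = 5 and gm = 3, the partition is not yet determined (e.g. several partitions of 5 into 3 parts exist). Let N = A − (-3)·I. Computing rank(N^1) = 2, rank(N^2) = 1, rank(N^3) = 0; the number of blocks of size ≥ j is rank(N^{j−1}) − rank(N^j), giving [3, 1, 1]. So we have 1 block(s) of size 3, 2 block(s) of size 1 → block sizes [3, 1, 1]

Assembling the blocks gives a Jordan form
J =
  [-3,  1,  0,  0,  0]
  [ 0, -3,  1,  0,  0]
  [ 0,  0, -3,  0,  0]
  [ 0,  0,  0, -3,  0]
  [ 0,  0,  0,  0, -3]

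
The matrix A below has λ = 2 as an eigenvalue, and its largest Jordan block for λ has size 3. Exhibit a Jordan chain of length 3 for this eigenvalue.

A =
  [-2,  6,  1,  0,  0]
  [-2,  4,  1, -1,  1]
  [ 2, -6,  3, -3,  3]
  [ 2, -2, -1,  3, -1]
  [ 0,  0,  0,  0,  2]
A Jordan chain for λ = 2 of length 3:
v_1 = (6, 4, 0, -4, 0)ᵀ
v_2 = (-4, -2, 2, 2, 0)ᵀ
v_3 = (1, 0, 0, 0, 0)ᵀ

Let N = A − (2)·I. We want v_3 with N^3 v_3 = 0 but N^2 v_3 ≠ 0; then v_{j-1} := N · v_j for j = 3, …, 2.

Pick v_3 = (1, 0, 0, 0, 0)ᵀ.
Then v_2 = N · v_3 = (-4, -2, 2, 2, 0)ᵀ.
Then v_1 = N · v_2 = (6, 4, 0, -4, 0)ᵀ.

Sanity check: (A − (2)·I) v_1 = (0, 0, 0, 0, 0)ᵀ = 0. ✓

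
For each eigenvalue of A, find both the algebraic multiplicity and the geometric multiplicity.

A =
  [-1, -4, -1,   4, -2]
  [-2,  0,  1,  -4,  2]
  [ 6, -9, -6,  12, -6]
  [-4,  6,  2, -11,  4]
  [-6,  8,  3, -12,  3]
λ = -3: alg = 5, geom = 3

Step 1 — factor the characteristic polynomial to read off the algebraic multiplicities:
  χ_A(x) = (x + 3)^5

Step 2 — compute geometric multiplicities via the rank-nullity identity g(λ) = n − rank(A − λI):
  rank(A − (-3)·I) = 2, so dim ker(A − (-3)·I) = n − 2 = 3

Summary:
  λ = -3: algebraic multiplicity = 5, geometric multiplicity = 3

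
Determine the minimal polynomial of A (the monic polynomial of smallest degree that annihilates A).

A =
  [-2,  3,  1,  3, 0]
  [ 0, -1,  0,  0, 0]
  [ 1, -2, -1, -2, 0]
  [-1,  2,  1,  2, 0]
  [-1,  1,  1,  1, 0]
x^5 + 2*x^4 + x^3

The characteristic polynomial is χ_A(x) = x^3*(x + 1)^2, so the eigenvalues are known. The minimal polynomial is
  m_A(x) = Π_λ (x − λ)^{k_λ}
where k_λ is the size of the *largest* Jordan block for λ (equivalently, the smallest k with (A − λI)^k v = 0 for every generalised eigenvector v of λ).

  λ = -1: largest Jordan block has size 2, contributing (x + 1)^2
  λ = 0: largest Jordan block has size 3, contributing (x − 0)^3

So m_A(x) = x^3*(x + 1)^2 = x^5 + 2*x^4 + x^3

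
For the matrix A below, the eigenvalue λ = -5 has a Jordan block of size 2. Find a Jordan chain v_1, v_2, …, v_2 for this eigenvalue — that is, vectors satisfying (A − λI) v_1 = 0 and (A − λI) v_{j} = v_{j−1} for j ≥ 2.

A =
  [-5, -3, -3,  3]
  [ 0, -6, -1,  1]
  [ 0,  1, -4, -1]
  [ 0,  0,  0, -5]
A Jordan chain for λ = -5 of length 2:
v_1 = (-3, -1, 1, 0)ᵀ
v_2 = (0, 1, 0, 0)ᵀ

Let N = A − (-5)·I. We want v_2 with N^2 v_2 = 0 but N^1 v_2 ≠ 0; then v_{j-1} := N · v_j for j = 2, …, 2.

Pick v_2 = (0, 1, 0, 0)ᵀ.
Then v_1 = N · v_2 = (-3, -1, 1, 0)ᵀ.

Sanity check: (A − (-5)·I) v_1 = (0, 0, 0, 0)ᵀ = 0. ✓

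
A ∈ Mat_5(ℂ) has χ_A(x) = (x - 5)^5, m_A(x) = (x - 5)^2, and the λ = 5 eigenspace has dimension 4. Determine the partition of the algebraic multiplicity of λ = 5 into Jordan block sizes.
Block sizes for λ = 5: [2, 1, 1, 1]

Step 1 — from the characteristic polynomial, algebraic multiplicity of λ = 5 is 5. From dim ker(A − (5)·I) = 4, there are exactly 4 Jordan blocks for λ = 5.
Step 2 — from the minimal polynomial, the factor (x − 5)^2 tells us the largest block for λ = 5 has size 2.
Step 3 — with total size 5, 4 blocks, and largest block 2, the block sizes (in nonincreasing order) are [2, 1, 1, 1].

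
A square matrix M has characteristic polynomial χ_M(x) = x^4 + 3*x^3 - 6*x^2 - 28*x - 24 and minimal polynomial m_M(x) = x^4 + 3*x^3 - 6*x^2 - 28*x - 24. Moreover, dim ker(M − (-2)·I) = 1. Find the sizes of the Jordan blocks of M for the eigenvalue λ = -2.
Block sizes for λ = -2: [3]

Step 1 — from the characteristic polynomial, algebraic multiplicity of λ = -2 is 3. From dim ker(M − (-2)·I) = 1, there are exactly 1 Jordan blocks for λ = -2.
Step 2 — from the minimal polynomial, the factor (x + 2)^3 tells us the largest block for λ = -2 has size 3.
Step 3 — with total size 3, 1 blocks, and largest block 3, the block sizes (in nonincreasing order) are [3].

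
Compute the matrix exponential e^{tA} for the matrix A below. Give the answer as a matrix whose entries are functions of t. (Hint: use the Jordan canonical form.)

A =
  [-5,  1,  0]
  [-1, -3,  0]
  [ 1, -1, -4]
e^{tA} =
  [-t*exp(-4*t) + exp(-4*t), t*exp(-4*t), 0]
  [-t*exp(-4*t), t*exp(-4*t) + exp(-4*t), 0]
  [t*exp(-4*t), -t*exp(-4*t), exp(-4*t)]

Strategy: write A = P · J · P⁻¹ where J is a Jordan canonical form, so e^{tA} = P · e^{tJ} · P⁻¹, and e^{tJ} can be computed block-by-block.

A has Jordan form
J =
  [-4,  1,  0]
  [ 0, -4,  0]
  [ 0,  0, -4]
(up to reordering of blocks).

Per-block formulas:
  For a 1×1 block at λ = -4: exp(t · [-4]) = [e^(-4t)].
  For a 2×2 Jordan block J_2(-4): exp(t · J_2(-4)) = e^(-4t)·(I + t·N), where N is the 2×2 nilpotent shift.

After assembling e^{tJ} and conjugating by P, we get:

e^{tA} =
  [-t*exp(-4*t) + exp(-4*t), t*exp(-4*t), 0]
  [-t*exp(-4*t), t*exp(-4*t) + exp(-4*t), 0]
  [t*exp(-4*t), -t*exp(-4*t), exp(-4*t)]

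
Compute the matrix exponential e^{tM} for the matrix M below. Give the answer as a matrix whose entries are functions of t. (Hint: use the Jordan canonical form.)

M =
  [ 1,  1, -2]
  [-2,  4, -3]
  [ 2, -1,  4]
e^{tM} =
  [-t^2*exp(3*t) - 2*t*exp(3*t) + exp(3*t), t^2*exp(3*t)/2 + t*exp(3*t), -t^2*exp(3*t)/2 - 2*t*exp(3*t)]
  [-2*t^2*exp(3*t) - 2*t*exp(3*t), t^2*exp(3*t) + t*exp(3*t) + exp(3*t), -t^2*exp(3*t) - 3*t*exp(3*t)]
  [2*t*exp(3*t), -t*exp(3*t), t*exp(3*t) + exp(3*t)]

Strategy: write M = P · J · P⁻¹ where J is a Jordan canonical form, so e^{tM} = P · e^{tJ} · P⁻¹, and e^{tJ} can be computed block-by-block.

M has Jordan form
J =
  [3, 1, 0]
  [0, 3, 1]
  [0, 0, 3]
(up to reordering of blocks).

Per-block formulas:
  For a 3×3 Jordan block J_3(3): exp(t · J_3(3)) = e^(3t)·(I + t·N + (t^2/2)·N^2), where N is the 3×3 nilpotent shift.

After assembling e^{tJ} and conjugating by P, we get:

e^{tM} =
  [-t^2*exp(3*t) - 2*t*exp(3*t) + exp(3*t), t^2*exp(3*t)/2 + t*exp(3*t), -t^2*exp(3*t)/2 - 2*t*exp(3*t)]
  [-2*t^2*exp(3*t) - 2*t*exp(3*t), t^2*exp(3*t) + t*exp(3*t) + exp(3*t), -t^2*exp(3*t) - 3*t*exp(3*t)]
  [2*t*exp(3*t), -t*exp(3*t), t*exp(3*t) + exp(3*t)]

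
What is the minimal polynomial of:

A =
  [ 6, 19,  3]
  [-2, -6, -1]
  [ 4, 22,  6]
x^3 - 6*x^2 + 12*x - 8

The characteristic polynomial is χ_A(x) = (x - 2)^3, so the eigenvalues are known. The minimal polynomial is
  m_A(x) = Π_λ (x − λ)^{k_λ}
where k_λ is the size of the *largest* Jordan block for λ (equivalently, the smallest k with (A − λI)^k v = 0 for every generalised eigenvector v of λ).

  λ = 2: largest Jordan block has size 3, contributing (x − 2)^3

So m_A(x) = (x - 2)^3 = x^3 - 6*x^2 + 12*x - 8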